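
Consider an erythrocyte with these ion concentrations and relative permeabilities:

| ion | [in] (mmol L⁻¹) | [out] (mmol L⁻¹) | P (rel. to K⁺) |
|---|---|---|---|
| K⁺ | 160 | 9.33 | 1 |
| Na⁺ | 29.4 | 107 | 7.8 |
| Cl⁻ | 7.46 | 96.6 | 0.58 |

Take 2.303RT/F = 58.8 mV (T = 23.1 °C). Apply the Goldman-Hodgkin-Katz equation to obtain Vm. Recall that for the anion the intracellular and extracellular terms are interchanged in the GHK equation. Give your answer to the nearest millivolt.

16 mV

Vm = 58.8 · log₁₀[(Σ P·[cation]ₒ + Σ P·[anion]ᵢ) / (Σ P·[cation]ᵢ + Σ P·[anion]ₒ)]
Numerator = 1×9.33 + 7.8×107 + 0.58×7.46 = 848.3
Denominator = 1×160 + 7.8×29.4 + 0.58×96.6 = 445.3
Vm = 58.8 · log₁₀(1.9047) = 58.8 × (0.2798) = 16.45 mV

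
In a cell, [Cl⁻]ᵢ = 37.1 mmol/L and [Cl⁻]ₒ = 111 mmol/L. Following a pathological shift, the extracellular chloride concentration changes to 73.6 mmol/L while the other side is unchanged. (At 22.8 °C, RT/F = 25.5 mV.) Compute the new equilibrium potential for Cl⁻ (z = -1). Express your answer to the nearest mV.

-17 mV

After the shift: [Cl⁻]_out = 73.6, [Cl⁻]_in = 37.1 mmol/L.
E_new = (25.5/-1)·ln(73.6/37.1) = -25.50 · (0.6850) = -17.47 mV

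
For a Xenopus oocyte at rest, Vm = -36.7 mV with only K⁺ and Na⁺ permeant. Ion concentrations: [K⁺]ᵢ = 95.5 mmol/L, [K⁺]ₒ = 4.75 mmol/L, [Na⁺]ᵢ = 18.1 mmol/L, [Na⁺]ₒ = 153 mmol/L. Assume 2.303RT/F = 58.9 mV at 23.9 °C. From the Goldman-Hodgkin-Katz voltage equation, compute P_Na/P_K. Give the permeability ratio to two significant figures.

Let α = P_Na/P_K. GHK: Vm = 58.9·log₁₀[(Kₒ + α·Naₒ)/(Kᵢ + α·Naᵢ)].
10^(Vm/58.9) = 10^(-36.7/58.9) = 0.23818
So 0.23818·(Kᵢ + α·Naᵢ) = Kₒ + α·Naₒ → α = (0.23818·95.5 − 4.75) / (153.0 − 0.23818·18.1)
α = (22.75 − 4.75) / (153.0 − 4.311) = 18/148.7 = 0.121

0.12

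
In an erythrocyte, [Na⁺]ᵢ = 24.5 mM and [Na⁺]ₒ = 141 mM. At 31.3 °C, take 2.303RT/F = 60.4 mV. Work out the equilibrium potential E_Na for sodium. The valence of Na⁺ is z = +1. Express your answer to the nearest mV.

46 mV

E = (60.4/z) · log₁₀([Na⁺]_out/[Na⁺]_in) with z = +1.
= (60.4/1) · log₁₀(141/24.5) = 60.40 · log₁₀(5.755)
= 60.40 · (0.7601) = 45.91 mV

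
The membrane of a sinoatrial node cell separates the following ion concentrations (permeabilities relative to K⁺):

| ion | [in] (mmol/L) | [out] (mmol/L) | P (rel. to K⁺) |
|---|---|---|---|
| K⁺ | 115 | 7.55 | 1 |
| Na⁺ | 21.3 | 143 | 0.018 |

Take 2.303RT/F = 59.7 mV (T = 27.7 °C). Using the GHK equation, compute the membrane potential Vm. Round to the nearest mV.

Vm = 59.7 · log₁₀[(Σ P·[cation]ₒ + Σ P·[anion]ᵢ) / (Σ P·[cation]ᵢ + Σ P·[anion]ₒ)]
Numerator = 1×7.55 + 0.018×143 = 10.12
Denominator = 1×115 + 0.018×21.3 = 115.4
Vm = 59.7 · log₁₀(0.087742) = 59.7 × (-1.0568) = -63.09 mV

-63 mV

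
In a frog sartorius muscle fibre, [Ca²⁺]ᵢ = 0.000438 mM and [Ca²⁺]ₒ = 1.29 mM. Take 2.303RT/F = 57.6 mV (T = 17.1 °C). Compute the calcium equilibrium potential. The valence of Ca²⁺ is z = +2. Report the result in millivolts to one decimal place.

99.9 mV

E = (57.6/z) · log₁₀([Ca²⁺]_out/[Ca²⁺]_in) with z = +2.
= (57.6/2) · log₁₀(1.29/0.000438) = 28.80 · log₁₀(2945)
= 28.80 · (3.4691) = 99.91 mV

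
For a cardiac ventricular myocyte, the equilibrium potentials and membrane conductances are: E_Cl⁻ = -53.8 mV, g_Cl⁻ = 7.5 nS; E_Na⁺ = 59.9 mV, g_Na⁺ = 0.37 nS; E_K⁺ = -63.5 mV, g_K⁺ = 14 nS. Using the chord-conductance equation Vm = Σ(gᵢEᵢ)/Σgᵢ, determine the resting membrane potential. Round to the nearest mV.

-58 mV

Σ gᵢEᵢ = 7.5·(-53.8) + 0.37·(59.9) + 14·(-63.5) = -1270.34
Σ gᵢ = 7.5 + 0.37 + 14 = 21.87
Vm = -1270.34 / 21.87 = -58.09 mV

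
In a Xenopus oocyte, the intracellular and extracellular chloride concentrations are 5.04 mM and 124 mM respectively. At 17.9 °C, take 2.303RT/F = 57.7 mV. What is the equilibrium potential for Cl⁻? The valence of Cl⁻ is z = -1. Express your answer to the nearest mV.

-80 mV

E = (57.7/z) · log₁₀([Cl⁻]_out/[Cl⁻]_in) with z = -1.
For an anion, dividing by z = -1 reverses the sign.
= (57.7/-1) · log₁₀(124/5.04) = -57.70 · log₁₀(24.6)
= -57.70 · (1.3910) = -80.26 mV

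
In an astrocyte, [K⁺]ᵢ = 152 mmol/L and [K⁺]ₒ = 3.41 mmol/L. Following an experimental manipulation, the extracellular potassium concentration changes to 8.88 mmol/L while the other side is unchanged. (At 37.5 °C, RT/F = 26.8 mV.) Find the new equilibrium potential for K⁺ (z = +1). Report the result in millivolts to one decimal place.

-76.1 mV

After the shift: [K⁺]_out = 8.88, [K⁺]_in = 152 mmol/L.
E_new = (26.8/1)·ln(8.88/152) = 26.80 · (-2.8401) = -76.11 mV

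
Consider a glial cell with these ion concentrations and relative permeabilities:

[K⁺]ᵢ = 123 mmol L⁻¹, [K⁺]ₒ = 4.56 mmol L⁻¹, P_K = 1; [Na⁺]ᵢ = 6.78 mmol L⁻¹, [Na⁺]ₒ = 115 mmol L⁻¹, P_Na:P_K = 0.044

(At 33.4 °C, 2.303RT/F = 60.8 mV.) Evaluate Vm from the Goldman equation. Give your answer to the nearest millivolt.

-67 mV

Vm = 60.8 · log₁₀[(Σ P·[cation]ₒ + Σ P·[anion]ᵢ) / (Σ P·[cation]ᵢ + Σ P·[anion]ₒ)]
Numerator = 1×4.56 + 0.044×115 = 9.62
Denominator = 1×123 + 0.044×6.78 = 123.3
Vm = 60.8 · log₁₀(0.078022) = 60.8 × (-1.1078) = -67.35 mV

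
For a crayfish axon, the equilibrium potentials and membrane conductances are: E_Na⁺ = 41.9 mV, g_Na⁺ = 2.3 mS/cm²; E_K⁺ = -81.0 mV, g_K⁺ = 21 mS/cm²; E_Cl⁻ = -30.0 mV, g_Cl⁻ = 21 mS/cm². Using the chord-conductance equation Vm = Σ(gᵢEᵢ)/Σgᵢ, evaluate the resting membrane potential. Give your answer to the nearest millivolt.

-50 mV

Σ gᵢEᵢ = 2.3·(41.9) + 21·(-81.0) + 21·(-30.0) = -2234.63
Σ gᵢ = 2.3 + 21 + 21 = 44.3
Vm = -2234.63 / 44.3 = -50.44 mV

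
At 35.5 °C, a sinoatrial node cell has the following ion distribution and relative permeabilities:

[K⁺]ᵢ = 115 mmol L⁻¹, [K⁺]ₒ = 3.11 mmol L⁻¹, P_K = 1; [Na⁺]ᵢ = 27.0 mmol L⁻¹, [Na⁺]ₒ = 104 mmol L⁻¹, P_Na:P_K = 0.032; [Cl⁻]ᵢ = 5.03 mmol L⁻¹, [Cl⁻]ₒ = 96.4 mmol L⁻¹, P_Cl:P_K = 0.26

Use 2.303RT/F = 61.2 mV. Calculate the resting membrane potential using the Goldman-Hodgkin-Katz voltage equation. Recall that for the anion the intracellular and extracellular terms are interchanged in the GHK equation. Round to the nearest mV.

-77 mV

Vm = 61.2 · log₁₀[(Σ P·[cation]ₒ + Σ P·[anion]ᵢ) / (Σ P·[cation]ᵢ + Σ P·[anion]ₒ)]
Numerator = 1×3.11 + 0.032×104 + 0.26×5.03 = 7.746
Denominator = 1×115 + 0.032×27.0 + 0.26×96.4 = 140.9
Vm = 61.2 · log₁₀(0.054963) = 61.2 × (-1.2599) = -77.11 mV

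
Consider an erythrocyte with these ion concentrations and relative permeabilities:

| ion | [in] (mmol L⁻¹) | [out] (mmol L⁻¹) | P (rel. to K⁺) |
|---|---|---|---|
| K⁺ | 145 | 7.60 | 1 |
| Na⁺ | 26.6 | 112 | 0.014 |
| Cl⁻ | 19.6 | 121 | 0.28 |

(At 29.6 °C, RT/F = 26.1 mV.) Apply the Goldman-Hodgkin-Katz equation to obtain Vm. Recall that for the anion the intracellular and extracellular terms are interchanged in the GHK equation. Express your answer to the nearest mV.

-65 mV

Vm = 26.1 · ln[(Σ P·[cation]ₒ + Σ P·[anion]ᵢ) / (Σ P·[cation]ᵢ + Σ P·[anion]ₒ)]
Numerator = 1×7.60 + 0.014×112 + 0.28×19.6 = 14.66
Denominator = 1×145 + 0.014×26.6 + 0.28×121 = 179.3
Vm = 26.1 · ln(0.081762) = 26.1 × (-2.5039) = -65.35 mV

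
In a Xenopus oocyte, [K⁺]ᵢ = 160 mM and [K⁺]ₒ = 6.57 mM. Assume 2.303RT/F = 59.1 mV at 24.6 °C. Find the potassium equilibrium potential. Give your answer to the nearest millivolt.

-82 mV

E = (59.1/z) · log₁₀([K⁺]_out/[K⁺]_in) with z = +1.
= (59.1/1) · log₁₀(6.57/160) = 59.10 · log₁₀(0.04106)
= 59.10 · (-1.3866) = -81.95 mV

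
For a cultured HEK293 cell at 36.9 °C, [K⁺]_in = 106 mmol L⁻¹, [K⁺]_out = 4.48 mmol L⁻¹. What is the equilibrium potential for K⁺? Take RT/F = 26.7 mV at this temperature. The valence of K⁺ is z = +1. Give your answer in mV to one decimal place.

-84.5 mV

E = (26.7/z) · ln([K⁺]_out/[K⁺]_in) with z = +1.
= (26.7/1) · ln(4.48/106) = 26.70 · ln(0.04226)
= 26.70 · (-3.1638) = -84.47 mV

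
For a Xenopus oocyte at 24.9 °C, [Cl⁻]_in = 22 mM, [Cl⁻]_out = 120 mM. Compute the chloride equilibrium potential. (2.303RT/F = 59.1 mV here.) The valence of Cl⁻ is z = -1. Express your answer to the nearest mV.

E = (59.1/z) · log₁₀([Cl⁻]_out/[Cl⁻]_in) with z = -1.
For an anion, dividing by z = -1 reverses the sign.
= (59.1/-1) · log₁₀(120/22) = -59.10 · log₁₀(5.455)
= -59.10 · (0.7368) = -43.54 mV

-44 mV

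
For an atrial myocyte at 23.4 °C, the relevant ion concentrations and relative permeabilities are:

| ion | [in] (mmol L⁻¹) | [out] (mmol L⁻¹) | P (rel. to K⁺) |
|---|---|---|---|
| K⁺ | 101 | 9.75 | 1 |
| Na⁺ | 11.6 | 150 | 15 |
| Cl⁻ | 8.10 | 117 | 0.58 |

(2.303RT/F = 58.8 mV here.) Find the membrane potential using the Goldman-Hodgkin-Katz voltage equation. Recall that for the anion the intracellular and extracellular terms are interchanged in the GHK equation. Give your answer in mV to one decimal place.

Vm = 58.8 · log₁₀[(Σ P·[cation]ₒ + Σ P·[anion]ᵢ) / (Σ P·[cation]ᵢ + Σ P·[anion]ₒ)]
Numerator = 1×9.75 + 15×150 + 0.58×8.10 = 2264
Denominator = 1×101 + 15×11.6 + 0.58×117 = 342.9
Vm = 58.8 · log₁₀(6.6046) = 58.8 × (0.8198) = 48.21 mV

48.2 mV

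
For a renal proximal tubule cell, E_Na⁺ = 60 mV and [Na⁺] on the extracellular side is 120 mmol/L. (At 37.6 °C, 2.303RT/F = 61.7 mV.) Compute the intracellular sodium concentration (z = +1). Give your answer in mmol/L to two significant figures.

Nernst: E = (61.7/1) · log₁₀([out]/[in]), so log₁₀([out]/[in]) = 60.0 × 1 / 61.7 = 0.9724.
[out]/[in] = 10^(0.9724) = 9.385.
[in] = 120 / 9.385 = 12.79 mmol/L.

13 mmol/L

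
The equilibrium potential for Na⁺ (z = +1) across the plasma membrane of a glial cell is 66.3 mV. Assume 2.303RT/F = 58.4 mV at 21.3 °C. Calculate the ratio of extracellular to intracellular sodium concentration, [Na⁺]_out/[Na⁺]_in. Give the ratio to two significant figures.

14

log₁₀([out]/[in]) = E·z/(58.4) = 66.3 × 1 / 58.4 = 1.1353
[out]/[in] = 10^(1.1353) = 13.65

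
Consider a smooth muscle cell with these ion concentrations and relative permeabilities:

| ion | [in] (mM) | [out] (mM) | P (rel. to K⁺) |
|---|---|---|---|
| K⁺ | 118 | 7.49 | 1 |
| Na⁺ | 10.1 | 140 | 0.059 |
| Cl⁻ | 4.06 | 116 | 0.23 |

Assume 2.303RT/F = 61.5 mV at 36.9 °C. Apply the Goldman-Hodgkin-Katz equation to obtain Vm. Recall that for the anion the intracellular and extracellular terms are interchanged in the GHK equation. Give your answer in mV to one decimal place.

-57.8 mV

Vm = 61.5 · log₁₀[(Σ P·[cation]ₒ + Σ P·[anion]ᵢ) / (Σ P·[cation]ᵢ + Σ P·[anion]ₒ)]
Numerator = 1×7.49 + 0.059×140 + 0.23×4.06 = 16.68
Denominator = 1×118 + 0.059×10.1 + 0.23×116 = 145.3
Vm = 61.5 · log₁₀(0.11484) = 61.5 × (-0.9399) = -57.80 mV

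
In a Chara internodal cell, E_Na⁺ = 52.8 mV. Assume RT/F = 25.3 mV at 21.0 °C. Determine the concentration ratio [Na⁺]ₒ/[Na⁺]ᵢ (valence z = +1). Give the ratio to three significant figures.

ln([out]/[in]) = E·z/(25.3) = 52.8 × 1 / 25.3 = 2.0870
[out]/[in] = e^(2.0870) = 8.06

8.06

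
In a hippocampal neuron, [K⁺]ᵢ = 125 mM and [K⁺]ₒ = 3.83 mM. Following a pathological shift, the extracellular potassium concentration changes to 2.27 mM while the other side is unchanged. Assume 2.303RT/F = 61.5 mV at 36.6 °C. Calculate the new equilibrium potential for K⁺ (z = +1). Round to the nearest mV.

-107 mV

After the shift: [K⁺]_out = 2.27, [K⁺]_in = 125 mM.
E_new = (61.5/1)·log₁₀(2.27/125) = 61.50 · (-1.7409) = -107.06 mV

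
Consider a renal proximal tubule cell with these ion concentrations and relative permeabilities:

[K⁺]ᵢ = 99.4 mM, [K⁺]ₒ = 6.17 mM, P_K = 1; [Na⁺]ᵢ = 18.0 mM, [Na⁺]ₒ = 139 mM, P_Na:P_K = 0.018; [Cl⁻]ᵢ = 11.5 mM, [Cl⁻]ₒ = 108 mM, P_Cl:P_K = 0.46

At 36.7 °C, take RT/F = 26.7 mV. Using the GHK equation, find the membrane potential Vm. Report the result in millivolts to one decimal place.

-63.3 mV

Vm = 26.7 · ln[(Σ P·[cation]ₒ + Σ P·[anion]ᵢ) / (Σ P·[cation]ᵢ + Σ P·[anion]ₒ)]
Numerator = 1×6.17 + 0.018×139 + 0.46×11.5 = 13.96
Denominator = 1×99.4 + 0.018×18.0 + 0.46×108 = 149.4
Vm = 26.7 · ln(0.093451) = 26.7 × (-2.3703) = -63.29 mV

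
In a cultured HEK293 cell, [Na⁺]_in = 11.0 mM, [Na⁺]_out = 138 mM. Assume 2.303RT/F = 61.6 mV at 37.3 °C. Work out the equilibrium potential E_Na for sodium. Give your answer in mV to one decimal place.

67.7 mV

E = (61.6/z) · log₁₀([Na⁺]_out/[Na⁺]_in) with z = +1.
= (61.6/1) · log₁₀(138/11.0) = 61.60 · log₁₀(12.55)
= 61.60 · (1.0985) = 67.67 mV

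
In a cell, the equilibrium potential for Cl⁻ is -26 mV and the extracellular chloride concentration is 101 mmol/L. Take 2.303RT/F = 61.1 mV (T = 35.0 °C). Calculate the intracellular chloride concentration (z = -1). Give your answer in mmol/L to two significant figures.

Nernst: E = (61.1/-1) · log₁₀([out]/[in]), so log₁₀([out]/[in]) = -26.0 × -1 / 61.1 = 0.4255.
[out]/[in] = 10^(0.4255) = 2.664.
[in] = 101 / 2.664 = 37.91 mmol/L.

38 mmol/L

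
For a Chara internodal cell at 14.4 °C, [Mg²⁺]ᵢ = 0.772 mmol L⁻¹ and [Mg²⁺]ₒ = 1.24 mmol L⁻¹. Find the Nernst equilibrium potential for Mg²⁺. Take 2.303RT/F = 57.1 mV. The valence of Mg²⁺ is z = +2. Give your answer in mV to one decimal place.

5.9 mV

E = (57.1/z) · log₁₀([Mg²⁺]_out/[Mg²⁺]_in) with z = +2.
= (57.1/2) · log₁₀(1.24/0.772) = 28.55 · log₁₀(1.606)
= 28.55 · (0.2058) = 5.88 mV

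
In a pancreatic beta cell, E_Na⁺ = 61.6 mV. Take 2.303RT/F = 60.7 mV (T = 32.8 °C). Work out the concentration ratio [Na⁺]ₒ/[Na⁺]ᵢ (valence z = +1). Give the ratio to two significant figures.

log₁₀([out]/[in]) = E·z/(60.7) = 61.6 × 1 / 60.7 = 1.0148
[out]/[in] = 10^(1.0148) = 10.35

10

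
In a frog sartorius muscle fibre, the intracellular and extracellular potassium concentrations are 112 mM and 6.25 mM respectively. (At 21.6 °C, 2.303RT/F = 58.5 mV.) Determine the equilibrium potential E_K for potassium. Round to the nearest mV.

-73 mV

E = (58.5/z) · log₁₀([K⁺]_out/[K⁺]_in) with z = +1.
= (58.5/1) · log₁₀(6.25/112) = 58.50 · log₁₀(0.0558)
= 58.50 · (-1.2533) = -73.32 mV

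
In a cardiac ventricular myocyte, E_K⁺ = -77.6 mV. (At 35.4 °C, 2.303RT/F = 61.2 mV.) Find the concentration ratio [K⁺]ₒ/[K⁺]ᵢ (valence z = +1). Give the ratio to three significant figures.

log₁₀([out]/[in]) = E·z/(61.2) = -77.6 × 1 / 61.2 = -1.2680
[out]/[in] = 10^(-1.2680) = 0.05395

0.0540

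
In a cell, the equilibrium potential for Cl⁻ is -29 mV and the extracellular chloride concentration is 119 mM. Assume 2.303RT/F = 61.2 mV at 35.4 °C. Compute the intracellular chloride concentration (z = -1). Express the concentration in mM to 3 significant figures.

Nernst: E = (61.2/-1) · log₁₀([out]/[in]), so log₁₀([out]/[in]) = -29.0 × -1 / 61.2 = 0.4739.
[out]/[in] = 10^(0.4739) = 2.978.
[in] = 119 / 2.978 = 39.97 mM.

40.0 mM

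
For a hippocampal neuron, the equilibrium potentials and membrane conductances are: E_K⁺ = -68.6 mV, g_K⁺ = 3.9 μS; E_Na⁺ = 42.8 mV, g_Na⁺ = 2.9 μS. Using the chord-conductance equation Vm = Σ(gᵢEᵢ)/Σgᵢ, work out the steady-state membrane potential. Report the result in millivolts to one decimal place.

Σ gᵢEᵢ = 3.9·(-68.6) + 2.9·(42.8) = -143.42
Σ gᵢ = 3.9 + 2.9 = 6.8
Vm = -143.42 / 6.8 = -21.09 mV

-21.1 mV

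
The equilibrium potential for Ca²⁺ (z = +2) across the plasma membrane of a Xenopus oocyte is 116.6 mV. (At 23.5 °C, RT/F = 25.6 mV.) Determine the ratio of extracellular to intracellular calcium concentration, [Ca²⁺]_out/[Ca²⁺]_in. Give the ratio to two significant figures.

ln([out]/[in]) = E·z/(25.6) = 116.6 × 2 / 25.6 = 9.1094
[out]/[in] = e^(9.1094) = 9040

9000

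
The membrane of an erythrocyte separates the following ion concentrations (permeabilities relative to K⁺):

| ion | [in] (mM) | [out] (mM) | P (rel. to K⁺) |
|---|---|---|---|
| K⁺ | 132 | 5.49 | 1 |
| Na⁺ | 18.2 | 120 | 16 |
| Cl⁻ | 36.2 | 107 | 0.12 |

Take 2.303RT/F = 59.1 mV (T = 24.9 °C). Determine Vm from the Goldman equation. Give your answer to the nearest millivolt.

Vm = 59.1 · log₁₀[(Σ P·[cation]ₒ + Σ P·[anion]ᵢ) / (Σ P·[cation]ᵢ + Σ P·[anion]ₒ)]
Numerator = 1×5.49 + 16×120 + 0.12×36.2 = 1930
Denominator = 1×132 + 16×18.2 + 0.12×107 = 436
Vm = 59.1 · log₁₀(4.4258) = 59.1 × (0.6460) = 38.18 mV

38 mV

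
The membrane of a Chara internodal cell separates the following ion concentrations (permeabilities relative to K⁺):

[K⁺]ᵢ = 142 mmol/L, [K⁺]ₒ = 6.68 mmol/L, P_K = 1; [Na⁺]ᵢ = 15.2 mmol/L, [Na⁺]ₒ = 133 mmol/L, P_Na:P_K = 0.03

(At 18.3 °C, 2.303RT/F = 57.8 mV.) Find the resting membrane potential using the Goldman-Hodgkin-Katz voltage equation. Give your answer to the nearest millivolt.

Vm = 57.8 · log₁₀[(Σ P·[cation]ₒ + Σ P·[anion]ᵢ) / (Σ P·[cation]ᵢ + Σ P·[anion]ₒ)]
Numerator = 1×6.68 + 0.03×133 = 10.67
Denominator = 1×142 + 0.03×15.2 = 142.5
Vm = 57.8 · log₁₀(0.0749) = 57.8 × (-1.1255) = -65.05 mV

-65 mV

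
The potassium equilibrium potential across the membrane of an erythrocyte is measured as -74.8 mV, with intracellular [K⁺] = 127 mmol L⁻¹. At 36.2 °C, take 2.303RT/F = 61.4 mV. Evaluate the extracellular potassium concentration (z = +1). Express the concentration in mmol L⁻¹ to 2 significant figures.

7.7 mmol L⁻¹

Nernst: E = (61.4/1) · log₁₀([out]/[in]), so log₁₀([out]/[in]) = -74.8 × 1 / 61.4 = -1.2182.
[out]/[in] = 10^(-1.2182) = 0.0605.
[out] = 0.0605 × 127 = 7.684 mmol L⁻¹.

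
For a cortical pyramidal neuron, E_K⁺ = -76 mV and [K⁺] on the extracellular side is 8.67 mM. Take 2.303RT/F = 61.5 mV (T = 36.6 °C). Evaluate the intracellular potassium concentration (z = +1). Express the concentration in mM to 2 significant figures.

150 mM

Nernst: E = (61.5/1) · log₁₀([out]/[in]), so log₁₀([out]/[in]) = -76.0 × 1 / 61.5 = -1.2358.
[out]/[in] = 10^(-1.2358) = 0.05811.
[in] = 8.67 / 0.05811 = 149.2 mM.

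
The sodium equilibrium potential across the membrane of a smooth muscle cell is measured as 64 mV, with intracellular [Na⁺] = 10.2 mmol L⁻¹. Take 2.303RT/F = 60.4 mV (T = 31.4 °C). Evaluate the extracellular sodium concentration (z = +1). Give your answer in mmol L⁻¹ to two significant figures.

120 mmol L⁻¹

Nernst: E = (60.4/1) · log₁₀([out]/[in]), so log₁₀([out]/[in]) = 64.0 × 1 / 60.4 = 1.0596.
[out]/[in] = 10^(1.0596) = 11.47.
[out] = 11.47 × 10.2 = 117 mmol L⁻¹.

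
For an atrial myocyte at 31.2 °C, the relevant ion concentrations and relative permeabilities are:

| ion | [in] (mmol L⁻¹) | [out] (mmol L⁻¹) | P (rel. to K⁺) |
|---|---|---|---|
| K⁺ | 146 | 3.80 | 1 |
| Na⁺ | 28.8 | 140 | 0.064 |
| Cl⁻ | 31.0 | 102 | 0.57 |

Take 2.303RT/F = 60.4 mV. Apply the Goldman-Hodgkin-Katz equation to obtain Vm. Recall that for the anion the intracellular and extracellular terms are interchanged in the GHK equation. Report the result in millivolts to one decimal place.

Vm = 60.4 · log₁₀[(Σ P·[cation]ₒ + Σ P·[anion]ᵢ) / (Σ P·[cation]ᵢ + Σ P·[anion]ₒ)]
Numerator = 1×3.80 + 0.064×140 + 0.57×31.0 = 30.43
Denominator = 1×146 + 0.064×28.8 + 0.57×102 = 206
Vm = 60.4 · log₁₀(0.14773) = 60.4 × (-0.8305) = -50.16 mV

-50.2 mV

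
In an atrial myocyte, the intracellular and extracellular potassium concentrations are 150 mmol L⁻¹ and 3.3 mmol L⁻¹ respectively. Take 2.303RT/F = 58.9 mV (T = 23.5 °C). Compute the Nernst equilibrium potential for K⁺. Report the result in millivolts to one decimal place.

E = (58.9/z) · log₁₀([K⁺]_out/[K⁺]_in) with z = +1.
= (58.9/1) · log₁₀(3.3/150) = 58.90 · log₁₀(0.022)
= 58.90 · (-1.6576) = -97.63 mV

-97.6 mV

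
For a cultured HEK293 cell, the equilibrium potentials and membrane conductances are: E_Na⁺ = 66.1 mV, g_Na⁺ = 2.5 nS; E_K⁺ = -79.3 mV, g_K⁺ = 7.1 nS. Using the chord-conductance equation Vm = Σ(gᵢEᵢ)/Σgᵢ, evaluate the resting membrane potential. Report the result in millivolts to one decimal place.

-41.4 mV

Σ gᵢEᵢ = 2.5·(66.1) + 7.1·(-79.3) = -397.78
Σ gᵢ = 2.5 + 7.1 = 9.6
Vm = -397.78 / 9.6 = -41.44 mV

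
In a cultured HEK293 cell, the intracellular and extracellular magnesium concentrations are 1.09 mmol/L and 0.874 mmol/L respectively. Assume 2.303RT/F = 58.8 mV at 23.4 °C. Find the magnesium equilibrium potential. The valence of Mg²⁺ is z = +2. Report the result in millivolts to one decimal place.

E = (58.8/z) · log₁₀([Mg²⁺]_out/[Mg²⁺]_in) with z = +2.
= (58.8/2) · log₁₀(0.874/1.09) = 29.40 · log₁₀(0.8018)
= 29.40 · (-0.0959) = -2.82 mV

-2.8 mV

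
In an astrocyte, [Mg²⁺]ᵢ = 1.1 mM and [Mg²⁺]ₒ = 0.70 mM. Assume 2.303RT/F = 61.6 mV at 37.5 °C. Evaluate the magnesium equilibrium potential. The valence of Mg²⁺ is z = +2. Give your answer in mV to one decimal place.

-6.0 mV

E = (61.6/z) · log₁₀([Mg²⁺]_out/[Mg²⁺]_in) with z = +2.
= (61.6/2) · log₁₀(0.70/1.1) = 30.80 · log₁₀(0.6364)
= 30.80 · (-0.1963) = -6.05 mV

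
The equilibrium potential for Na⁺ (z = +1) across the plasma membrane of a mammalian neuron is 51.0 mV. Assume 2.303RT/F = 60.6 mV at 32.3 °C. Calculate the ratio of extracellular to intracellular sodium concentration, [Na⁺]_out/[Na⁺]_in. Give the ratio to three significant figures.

6.94

log₁₀([out]/[in]) = E·z/(60.6) = 51.0 × 1 / 60.6 = 0.8416
[out]/[in] = 10^(0.8416) = 6.944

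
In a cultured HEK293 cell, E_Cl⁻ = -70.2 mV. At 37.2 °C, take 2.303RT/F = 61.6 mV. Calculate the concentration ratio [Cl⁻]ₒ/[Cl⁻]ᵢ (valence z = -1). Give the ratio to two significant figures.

14

log₁₀([out]/[in]) = E·z/(61.6) = -70.2 × -1 / 61.6 = 1.1396
[out]/[in] = 10^(1.1396) = 13.79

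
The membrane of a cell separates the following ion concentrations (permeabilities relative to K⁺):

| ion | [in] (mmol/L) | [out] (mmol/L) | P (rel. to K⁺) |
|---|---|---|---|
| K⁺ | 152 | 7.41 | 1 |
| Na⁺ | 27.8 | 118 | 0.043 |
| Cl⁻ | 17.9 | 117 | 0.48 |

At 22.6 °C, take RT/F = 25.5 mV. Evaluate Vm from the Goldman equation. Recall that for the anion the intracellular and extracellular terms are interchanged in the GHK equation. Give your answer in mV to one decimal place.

-58.5 mV

Vm = 25.5 · ln[(Σ P·[cation]ₒ + Σ P·[anion]ᵢ) / (Σ P·[cation]ᵢ + Σ P·[anion]ₒ)]
Numerator = 1×7.41 + 0.043×118 + 0.48×17.9 = 21.08
Denominator = 1×152 + 0.043×27.8 + 0.48×117 = 209.4
Vm = 25.5 · ln(0.10067) = 25.5 × (-2.2959) = -58.55 mV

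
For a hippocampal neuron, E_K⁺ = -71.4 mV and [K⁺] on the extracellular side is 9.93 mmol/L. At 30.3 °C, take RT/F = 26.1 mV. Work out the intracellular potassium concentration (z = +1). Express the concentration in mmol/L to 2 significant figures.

Nernst: E = (26.1/1) · ln([out]/[in]), so ln([out]/[in]) = -71.4 × 1 / 26.1 = -2.7356.
[out]/[in] = e^(-2.7356) = 0.06485.
[in] = 9.93 / 0.06485 = 153.1 mmol/L.

150 mmol/L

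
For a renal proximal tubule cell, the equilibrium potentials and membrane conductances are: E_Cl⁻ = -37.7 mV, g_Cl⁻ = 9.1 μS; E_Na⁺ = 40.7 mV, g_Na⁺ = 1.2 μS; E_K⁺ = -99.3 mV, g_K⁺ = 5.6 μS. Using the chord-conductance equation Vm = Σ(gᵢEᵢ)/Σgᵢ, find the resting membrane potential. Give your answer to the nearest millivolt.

-53 mV

Σ gᵢEᵢ = 9.1·(-37.7) + 1.2·(40.7) + 5.6·(-99.3) = -850.31
Σ gᵢ = 9.1 + 1.2 + 5.6 = 15.9
Vm = -850.31 / 15.9 = -53.48 mV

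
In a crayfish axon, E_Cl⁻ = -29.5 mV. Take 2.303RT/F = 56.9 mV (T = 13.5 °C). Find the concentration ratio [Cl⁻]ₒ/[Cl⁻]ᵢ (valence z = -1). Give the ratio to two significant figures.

3.3

log₁₀([out]/[in]) = E·z/(56.9) = -29.5 × -1 / 56.9 = 0.5185
[out]/[in] = 10^(0.5185) = 3.3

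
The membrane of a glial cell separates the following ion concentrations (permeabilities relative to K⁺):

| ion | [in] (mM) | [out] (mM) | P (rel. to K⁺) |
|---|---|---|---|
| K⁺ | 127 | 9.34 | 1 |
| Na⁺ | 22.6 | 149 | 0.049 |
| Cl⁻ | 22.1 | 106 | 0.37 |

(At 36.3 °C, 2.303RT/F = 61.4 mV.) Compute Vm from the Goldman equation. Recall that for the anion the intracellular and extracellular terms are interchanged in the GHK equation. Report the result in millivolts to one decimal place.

-50.9 mV

Vm = 61.4 · log₁₀[(Σ P·[cation]ₒ + Σ P·[anion]ᵢ) / (Σ P·[cation]ᵢ + Σ P·[anion]ₒ)]
Numerator = 1×9.34 + 0.049×149 + 0.37×22.1 = 24.82
Denominator = 1×127 + 0.049×22.6 + 0.37×106 = 167.3
Vm = 61.4 · log₁₀(0.14832) = 61.4 × (-0.8288) = -50.89 mV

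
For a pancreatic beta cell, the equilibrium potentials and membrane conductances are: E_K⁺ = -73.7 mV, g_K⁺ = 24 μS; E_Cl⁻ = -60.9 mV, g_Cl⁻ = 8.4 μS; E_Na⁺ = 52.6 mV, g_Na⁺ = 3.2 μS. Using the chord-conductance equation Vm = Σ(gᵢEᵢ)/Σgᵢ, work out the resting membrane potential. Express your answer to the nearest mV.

Σ gᵢEᵢ = 24·(-73.7) + 8.4·(-60.9) + 3.2·(52.6) = -2112.04
Σ gᵢ = 24 + 8.4 + 3.2 = 35.6
Vm = -2112.04 / 35.6 = -59.33 mV

-59 mV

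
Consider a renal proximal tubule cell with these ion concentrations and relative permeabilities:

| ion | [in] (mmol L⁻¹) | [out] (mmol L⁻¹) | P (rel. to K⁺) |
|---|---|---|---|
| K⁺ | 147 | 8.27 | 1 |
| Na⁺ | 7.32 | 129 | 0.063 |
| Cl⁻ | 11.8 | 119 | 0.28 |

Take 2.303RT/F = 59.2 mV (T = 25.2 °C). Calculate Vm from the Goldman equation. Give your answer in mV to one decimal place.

-57.0 mV

Vm = 59.2 · log₁₀[(Σ P·[cation]ₒ + Σ P·[anion]ᵢ) / (Σ P·[cation]ᵢ + Σ P·[anion]ₒ)]
Numerator = 1×8.27 + 0.063×129 + 0.28×11.8 = 19.7
Denominator = 1×147 + 0.063×7.32 + 0.28×119 = 180.8
Vm = 59.2 · log₁₀(0.10898) = 59.2 × (-0.9627) = -56.99 mV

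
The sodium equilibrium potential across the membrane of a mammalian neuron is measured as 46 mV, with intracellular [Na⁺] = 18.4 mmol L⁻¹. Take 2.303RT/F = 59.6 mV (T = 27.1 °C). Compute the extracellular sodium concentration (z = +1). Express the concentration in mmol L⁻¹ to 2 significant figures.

Nernst: E = (59.6/1) · log₁₀([out]/[in]), so log₁₀([out]/[in]) = 46.0 × 1 / 59.6 = 0.7718.
[out]/[in] = 10^(0.7718) = 5.913.
[out] = 5.913 × 18.4 = 108.8 mmol L⁻¹.

110 mmol L⁻¹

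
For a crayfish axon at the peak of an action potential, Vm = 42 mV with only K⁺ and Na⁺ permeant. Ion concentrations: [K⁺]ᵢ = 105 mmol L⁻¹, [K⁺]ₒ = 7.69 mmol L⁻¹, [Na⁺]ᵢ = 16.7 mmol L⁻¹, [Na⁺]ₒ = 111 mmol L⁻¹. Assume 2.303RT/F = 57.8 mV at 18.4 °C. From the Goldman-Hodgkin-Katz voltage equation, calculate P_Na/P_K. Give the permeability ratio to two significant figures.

25

Let α = P_Na/P_K. GHK: Vm = 57.8·log₁₀[(Kₒ + α·Naₒ)/(Kᵢ + α·Naᵢ)].
10^(Vm/57.8) = 10^(42.0/57.8) = 5.329
So 5.329·(Kᵢ + α·Naᵢ) = Kₒ + α·Naₒ → α = (5.329·105.0 − 7.69) / (111.0 − 5.329·16.7)
α = (559.5 − 7.69) / (111.0 − 88.99) = 551.9/22.01 = 25.08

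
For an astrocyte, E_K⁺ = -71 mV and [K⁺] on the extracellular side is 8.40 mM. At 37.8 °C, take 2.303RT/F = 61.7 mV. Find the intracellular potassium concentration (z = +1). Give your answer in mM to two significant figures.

Nernst: E = (61.7/1) · log₁₀([out]/[in]), so log₁₀([out]/[in]) = -71.0 × 1 / 61.7 = -1.1507.
[out]/[in] = 10^(-1.1507) = 0.07068.
[in] = 8.40 / 0.07068 = 118.9 mM.

120 mM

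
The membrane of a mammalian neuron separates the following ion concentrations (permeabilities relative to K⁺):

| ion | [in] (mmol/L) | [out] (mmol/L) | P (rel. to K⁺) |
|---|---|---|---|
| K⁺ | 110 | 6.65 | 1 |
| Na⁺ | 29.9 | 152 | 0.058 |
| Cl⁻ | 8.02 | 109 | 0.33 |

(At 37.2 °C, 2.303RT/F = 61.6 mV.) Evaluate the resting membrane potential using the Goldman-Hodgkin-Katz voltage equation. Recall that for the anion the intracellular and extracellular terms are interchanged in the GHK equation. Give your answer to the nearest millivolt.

Vm = 61.6 · log₁₀[(Σ P·[cation]ₒ + Σ P·[anion]ᵢ) / (Σ P·[cation]ᵢ + Σ P·[anion]ₒ)]
Numerator = 1×6.65 + 0.058×152 + 0.33×8.02 = 18.11
Denominator = 1×110 + 0.058×29.9 + 0.33×109 = 147.7
Vm = 61.6 · log₁₀(0.12263) = 61.6 × (-0.9114) = -56.14 mV

-56 mV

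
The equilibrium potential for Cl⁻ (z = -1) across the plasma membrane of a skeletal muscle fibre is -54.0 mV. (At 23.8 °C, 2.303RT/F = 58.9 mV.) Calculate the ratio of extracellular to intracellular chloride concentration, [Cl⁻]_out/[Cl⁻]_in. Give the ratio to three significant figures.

8.26

log₁₀([out]/[in]) = E·z/(58.9) = -54.0 × -1 / 58.9 = 0.9168
[out]/[in] = 10^(0.9168) = 8.257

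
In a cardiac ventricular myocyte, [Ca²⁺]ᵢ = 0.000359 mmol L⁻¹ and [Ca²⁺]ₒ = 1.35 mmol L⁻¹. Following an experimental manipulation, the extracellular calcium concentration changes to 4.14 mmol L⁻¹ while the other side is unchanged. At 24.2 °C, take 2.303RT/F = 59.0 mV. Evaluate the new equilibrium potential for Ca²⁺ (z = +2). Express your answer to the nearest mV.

120 mV

After the shift: [Ca²⁺]_out = 4.14, [Ca²⁺]_in = 0.000359 mmol L⁻¹.
E_new = (59.0/2)·log₁₀(4.14/0.000359) = 29.50 · (4.0619) = 119.83 mV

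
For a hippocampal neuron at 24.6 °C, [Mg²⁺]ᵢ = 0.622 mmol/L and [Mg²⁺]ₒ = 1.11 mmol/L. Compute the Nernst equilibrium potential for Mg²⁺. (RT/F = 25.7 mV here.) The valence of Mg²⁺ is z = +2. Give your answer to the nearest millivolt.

E = (25.7/z) · ln([Mg²⁺]_out/[Mg²⁺]_in) with z = +2.
= (25.7/2) · ln(1.11/0.622) = 12.85 · ln(1.785)
= 12.85 · (0.5792) = 7.44 mV

7 mV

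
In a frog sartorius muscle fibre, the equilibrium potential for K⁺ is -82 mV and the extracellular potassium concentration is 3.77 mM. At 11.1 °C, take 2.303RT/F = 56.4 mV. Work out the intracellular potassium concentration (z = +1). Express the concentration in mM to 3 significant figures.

Nernst: E = (56.4/1) · log₁₀([out]/[in]), so log₁₀([out]/[in]) = -82.0 × 1 / 56.4 = -1.4539.
[out]/[in] = 10^(-1.4539) = 0.03516.
[in] = 3.77 / 0.03516 = 107.2 mM.

107 mM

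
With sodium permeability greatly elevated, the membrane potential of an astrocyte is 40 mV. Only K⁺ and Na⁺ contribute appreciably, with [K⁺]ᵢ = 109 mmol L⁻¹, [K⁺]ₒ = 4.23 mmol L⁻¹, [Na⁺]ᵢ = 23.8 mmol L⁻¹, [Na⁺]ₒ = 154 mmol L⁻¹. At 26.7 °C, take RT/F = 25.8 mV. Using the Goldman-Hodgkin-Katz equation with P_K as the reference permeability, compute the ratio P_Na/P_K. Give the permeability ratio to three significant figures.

12.2

Let α = P_Na/P_K. GHK: Vm = 25.8·ln[(Kₒ + α·Naₒ)/(Kᵢ + α·Naᵢ)].
e^(Vm/25.8) = e^(40.0/25.8) = 4.7133
So 4.7133·(Kᵢ + α·Naᵢ) = Kₒ + α·Naₒ → α = (4.7133·109.0 − 4.23) / (154.0 − 4.7133·23.8)
α = (513.7 − 4.23) / (154.0 − 112.2) = 509.5/41.82 = 12.18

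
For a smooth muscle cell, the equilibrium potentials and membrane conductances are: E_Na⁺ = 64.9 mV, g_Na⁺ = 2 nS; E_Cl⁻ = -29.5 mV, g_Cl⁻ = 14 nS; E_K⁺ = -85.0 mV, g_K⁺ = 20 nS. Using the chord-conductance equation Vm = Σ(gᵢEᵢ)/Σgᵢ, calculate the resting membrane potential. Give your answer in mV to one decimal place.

-55.1 mV

Σ gᵢEᵢ = 2·(64.9) + 14·(-29.5) + 20·(-85.0) = -1983.20
Σ gᵢ = 2 + 14 + 20 = 36
Vm = -1983.20 / 36 = -55.09 mV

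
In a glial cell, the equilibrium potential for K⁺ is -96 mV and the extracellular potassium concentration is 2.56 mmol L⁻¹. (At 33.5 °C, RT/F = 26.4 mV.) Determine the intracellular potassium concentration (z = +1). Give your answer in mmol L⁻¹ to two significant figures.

97 mmol L⁻¹

Nernst: E = (26.4/1) · ln([out]/[in]), so ln([out]/[in]) = -96.0 × 1 / 26.4 = -3.6364.
[out]/[in] = e^(-3.6364) = 0.02635.
[in] = 2.56 / 0.02635 = 97.16 mmol L⁻¹.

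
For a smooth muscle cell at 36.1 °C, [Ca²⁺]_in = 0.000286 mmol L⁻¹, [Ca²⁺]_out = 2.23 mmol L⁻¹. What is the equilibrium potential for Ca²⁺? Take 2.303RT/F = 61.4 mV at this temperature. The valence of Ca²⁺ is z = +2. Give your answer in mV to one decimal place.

119.5 mV

E = (61.4/z) · log₁₀([Ca²⁺]_out/[Ca²⁺]_in) with z = +2.
= (61.4/2) · log₁₀(2.23/0.000286) = 30.70 · log₁₀(7797)
= 30.70 · (3.8919) = 119.48 mV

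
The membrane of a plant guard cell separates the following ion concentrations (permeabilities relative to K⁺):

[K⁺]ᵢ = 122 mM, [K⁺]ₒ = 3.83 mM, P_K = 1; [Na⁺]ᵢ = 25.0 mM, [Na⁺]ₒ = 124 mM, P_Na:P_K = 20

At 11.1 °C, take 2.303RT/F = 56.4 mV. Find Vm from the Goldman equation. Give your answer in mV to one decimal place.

33.9 mV

Vm = 56.4 · log₁₀[(Σ P·[cation]ₒ + Σ P·[anion]ᵢ) / (Σ P·[cation]ᵢ + Σ P·[anion]ₒ)]
Numerator = 1×3.83 + 20×124 = 2484
Denominator = 1×122 + 20×25.0 = 622
Vm = 56.4 · log₁₀(3.9933) = 56.4 × (0.6013) = 33.92 mV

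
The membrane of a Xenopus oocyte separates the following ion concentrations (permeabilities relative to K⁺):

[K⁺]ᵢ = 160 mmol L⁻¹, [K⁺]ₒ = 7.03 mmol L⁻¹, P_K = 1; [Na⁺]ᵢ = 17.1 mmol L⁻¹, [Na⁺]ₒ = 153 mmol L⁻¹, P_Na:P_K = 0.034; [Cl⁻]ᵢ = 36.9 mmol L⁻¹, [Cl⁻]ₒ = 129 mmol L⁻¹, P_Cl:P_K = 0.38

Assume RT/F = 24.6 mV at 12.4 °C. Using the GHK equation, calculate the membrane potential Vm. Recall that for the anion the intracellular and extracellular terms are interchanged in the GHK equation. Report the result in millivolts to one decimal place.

-51.1 mV

Vm = 24.6 · ln[(Σ P·[cation]ₒ + Σ P·[anion]ᵢ) / (Σ P·[cation]ᵢ + Σ P·[anion]ₒ)]
Numerator = 1×7.03 + 0.034×153 + 0.38×36.9 = 26.25
Denominator = 1×160 + 0.034×17.1 + 0.38×129 = 209.6
Vm = 24.6 · ln(0.12526) = 24.6 × (-2.0774) = -51.10 mV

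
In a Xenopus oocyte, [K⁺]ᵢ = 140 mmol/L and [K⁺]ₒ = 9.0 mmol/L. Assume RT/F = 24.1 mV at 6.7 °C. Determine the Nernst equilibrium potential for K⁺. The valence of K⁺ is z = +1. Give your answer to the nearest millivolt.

-66 mV

E = (24.1/z) · ln([K⁺]_out/[K⁺]_in) with z = +1.
= (24.1/1) · ln(9.0/140) = 24.10 · ln(0.06429)
= 24.10 · (-2.7444) = -66.14 mV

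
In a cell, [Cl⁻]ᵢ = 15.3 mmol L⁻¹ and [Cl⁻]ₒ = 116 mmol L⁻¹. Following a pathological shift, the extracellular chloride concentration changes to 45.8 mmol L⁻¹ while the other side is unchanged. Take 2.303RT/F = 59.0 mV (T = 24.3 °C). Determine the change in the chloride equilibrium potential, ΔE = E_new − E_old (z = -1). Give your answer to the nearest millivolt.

24 mV

E_old = (59.0/-1)·log₁₀(116/15.3) = -51.91 mV
E_new = (59.0/-1)·log₁₀(45.8/15.3) = -28.09 mV
ΔE = -28.09 − (-51.91) = 23.81 mV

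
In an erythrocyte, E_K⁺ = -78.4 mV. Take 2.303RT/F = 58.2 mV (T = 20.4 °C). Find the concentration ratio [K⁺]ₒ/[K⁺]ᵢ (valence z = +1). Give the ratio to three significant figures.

0.0450

log₁₀([out]/[in]) = E·z/(58.2) = -78.4 × 1 / 58.2 = -1.3471
[out]/[in] = 10^(-1.3471) = 0.04497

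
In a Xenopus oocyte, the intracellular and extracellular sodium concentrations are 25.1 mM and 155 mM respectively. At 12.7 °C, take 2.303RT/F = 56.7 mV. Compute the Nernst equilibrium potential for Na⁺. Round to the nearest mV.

45 mV

E = (56.7/z) · log₁₀([Na⁺]_out/[Na⁺]_in) with z = +1.
= (56.7/1) · log₁₀(155/25.1) = 56.70 · log₁₀(6.175)
= 56.70 · (0.7907) = 44.83 mV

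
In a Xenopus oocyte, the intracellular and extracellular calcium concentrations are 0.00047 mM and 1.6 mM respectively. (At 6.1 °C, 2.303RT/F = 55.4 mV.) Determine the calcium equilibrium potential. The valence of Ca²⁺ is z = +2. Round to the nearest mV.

98 mV

E = (55.4/z) · log₁₀([Ca²⁺]_out/[Ca²⁺]_in) with z = +2.
= (55.4/2) · log₁₀(1.6/0.00047) = 27.70 · log₁₀(3404)
= 27.70 · (3.5320) = 97.84 mV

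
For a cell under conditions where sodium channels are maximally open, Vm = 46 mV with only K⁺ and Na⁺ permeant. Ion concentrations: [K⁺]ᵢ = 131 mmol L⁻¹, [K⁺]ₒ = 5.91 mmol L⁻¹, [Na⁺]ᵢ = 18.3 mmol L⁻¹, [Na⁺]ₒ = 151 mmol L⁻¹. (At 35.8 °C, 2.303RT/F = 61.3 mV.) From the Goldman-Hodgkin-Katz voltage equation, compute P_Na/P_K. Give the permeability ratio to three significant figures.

15.2

Let α = P_Na/P_K. GHK: Vm = 61.3·log₁₀[(Kₒ + α·Naₒ)/(Kᵢ + α·Naᵢ)].
10^(Vm/61.3) = 10^(46.0/61.3) = 5.6287
So 5.6287·(Kᵢ + α·Naᵢ) = Kₒ + α·Naₒ → α = (5.6287·131.0 − 5.91) / (151.0 − 5.6287·18.3)
α = (737.4 − 5.91) / (151.0 − 103) = 731.4/47.99 = 15.24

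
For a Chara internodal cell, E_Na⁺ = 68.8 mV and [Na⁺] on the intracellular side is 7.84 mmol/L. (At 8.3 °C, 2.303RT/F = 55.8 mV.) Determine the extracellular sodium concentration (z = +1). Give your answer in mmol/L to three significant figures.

Nernst: E = (55.8/1) · log₁₀([out]/[in]), so log₁₀([out]/[in]) = 68.8 × 1 / 55.8 = 1.2330.
[out]/[in] = 10^(1.2330) = 17.1.
[out] = 17.1 × 7.84 = 134.1 mmol/L.

134 mmol/L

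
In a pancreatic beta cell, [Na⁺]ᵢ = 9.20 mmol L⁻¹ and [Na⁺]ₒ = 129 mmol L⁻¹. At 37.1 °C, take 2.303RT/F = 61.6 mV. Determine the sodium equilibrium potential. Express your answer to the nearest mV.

71 mV

E = (61.6/z) · log₁₀([Na⁺]_out/[Na⁺]_in) with z = +1.
= (61.6/1) · log₁₀(129/9.20) = 61.60 · log₁₀(14.02)
= 61.60 · (1.1468) = 70.64 mV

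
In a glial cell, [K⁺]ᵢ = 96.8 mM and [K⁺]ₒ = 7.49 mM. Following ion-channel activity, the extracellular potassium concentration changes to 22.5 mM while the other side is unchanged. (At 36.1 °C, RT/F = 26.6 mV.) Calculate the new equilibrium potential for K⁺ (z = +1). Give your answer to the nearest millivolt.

After the shift: [K⁺]_out = 22.5, [K⁺]_in = 96.8 mM.
E_new = (26.6/1)·ln(22.5/96.8) = 26.60 · (-1.4591) = -38.81 mV

-39 mV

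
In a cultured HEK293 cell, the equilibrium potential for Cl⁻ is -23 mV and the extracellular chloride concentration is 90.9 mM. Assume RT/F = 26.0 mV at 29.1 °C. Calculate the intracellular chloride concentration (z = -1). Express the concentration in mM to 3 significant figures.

Nernst: E = (26.0/-1) · ln([out]/[in]), so ln([out]/[in]) = -23.0 × -1 / 26.0 = 0.8846.
[out]/[in] = e^(0.8846) = 2.422.
[in] = 90.9 / 2.422 = 37.53 mM.

37.5 mM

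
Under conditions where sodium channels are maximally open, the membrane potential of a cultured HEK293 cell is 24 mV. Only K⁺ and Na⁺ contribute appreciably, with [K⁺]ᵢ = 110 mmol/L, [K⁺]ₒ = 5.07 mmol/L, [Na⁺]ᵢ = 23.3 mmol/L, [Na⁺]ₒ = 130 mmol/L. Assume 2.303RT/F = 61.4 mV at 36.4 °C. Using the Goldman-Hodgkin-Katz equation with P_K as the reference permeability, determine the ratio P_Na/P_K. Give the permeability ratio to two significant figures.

3.7

Let α = P_Na/P_K. GHK: Vm = 61.4·log₁₀[(Kₒ + α·Naₒ)/(Kᵢ + α·Naᵢ)].
10^(Vm/61.4) = 10^(24.0/61.4) = 2.4597
So 2.4597·(Kᵢ + α·Naᵢ) = Kₒ + α·Naₒ → α = (2.4597·110.0 − 5.07) / (130.0 − 2.4597·23.3)
α = (270.6 − 5.07) / (130.0 − 57.31) = 265.5/72.69 = 3.652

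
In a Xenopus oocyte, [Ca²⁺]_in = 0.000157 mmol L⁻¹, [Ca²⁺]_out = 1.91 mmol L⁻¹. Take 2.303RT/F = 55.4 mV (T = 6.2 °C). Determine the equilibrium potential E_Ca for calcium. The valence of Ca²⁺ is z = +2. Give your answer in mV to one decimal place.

113.2 mV

E = (55.4/z) · log₁₀([Ca²⁺]_out/[Ca²⁺]_in) with z = +2.
= (55.4/2) · log₁₀(1.91/0.000157) = 27.70 · log₁₀(1.217e+04)
= 27.70 · (4.0851) = 113.16 mV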